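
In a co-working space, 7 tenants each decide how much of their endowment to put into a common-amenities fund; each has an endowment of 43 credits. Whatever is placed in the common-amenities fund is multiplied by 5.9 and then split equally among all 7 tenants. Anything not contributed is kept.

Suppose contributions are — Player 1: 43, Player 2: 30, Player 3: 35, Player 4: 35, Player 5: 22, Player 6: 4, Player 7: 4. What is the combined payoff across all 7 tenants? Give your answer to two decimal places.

1148.70 credits

Total contributed: 43 + 30 + 35 + 35 + 22 + 4 + 4 = 173; total kept: 7 × 43 − 173 = 128.
The common-amenities fund pays out 5.9 × 173 = 1020.70 in aggregate.
Group total = 128 + 1020.70 = 1148.70.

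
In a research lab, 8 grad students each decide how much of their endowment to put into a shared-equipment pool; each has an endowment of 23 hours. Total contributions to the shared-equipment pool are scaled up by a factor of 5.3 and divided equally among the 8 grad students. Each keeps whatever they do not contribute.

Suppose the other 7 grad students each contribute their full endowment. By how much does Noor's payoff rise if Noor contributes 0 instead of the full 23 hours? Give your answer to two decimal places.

Switching from a contribution of 23 to 0 lets Noor keep an extra 23 hours, but lowers the shared-equipment pool by 23, which costs Noor their own share of that drop: 5.3/8 × 23 = 15.24.
Net gain = 23 − 15.24 = 7.76. The private return per contributed unit (0.6625) is below 1, so free-riding is indeed the best response regardless of what the others do.

7.76 hours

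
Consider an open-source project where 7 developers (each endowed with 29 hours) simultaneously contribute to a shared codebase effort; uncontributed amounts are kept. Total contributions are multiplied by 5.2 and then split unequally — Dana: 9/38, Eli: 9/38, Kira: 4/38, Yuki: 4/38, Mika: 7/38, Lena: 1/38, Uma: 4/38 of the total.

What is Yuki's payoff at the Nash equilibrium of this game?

For player j, contributing a unit is worthwhile iff 5.2 × (j's share) ≥ 1, i.e. iff j's share is at least 0.1923.
The shares above 0.1923 belong to Dana and Eli, contributing 29 each; the remaining 5 contribute 0. Total contributed: 58.
Yuki keeps 29 and receives 5.2 × 58 × 4/38 = 31.75 from the shared codebase effort, for a payoff of 60.75.

60.75 hours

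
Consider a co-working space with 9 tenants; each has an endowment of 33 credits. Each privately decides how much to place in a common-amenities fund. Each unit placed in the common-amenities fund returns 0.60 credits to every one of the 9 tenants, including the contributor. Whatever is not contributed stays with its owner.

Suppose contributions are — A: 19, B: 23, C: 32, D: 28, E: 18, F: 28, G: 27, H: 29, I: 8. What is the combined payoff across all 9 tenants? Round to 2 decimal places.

1229.80 credits

Total contributed: 19 + 23 + 32 + 28 + 18 + 28 + 27 + 29 + 8 = 212; total kept: 9 × 33 − 212 = 85.
The common-amenities fund pays out 0.60 × 9 × 212 = 1144.80 in aggregate.
Group total = 85 + 1144.80 = 1229.80.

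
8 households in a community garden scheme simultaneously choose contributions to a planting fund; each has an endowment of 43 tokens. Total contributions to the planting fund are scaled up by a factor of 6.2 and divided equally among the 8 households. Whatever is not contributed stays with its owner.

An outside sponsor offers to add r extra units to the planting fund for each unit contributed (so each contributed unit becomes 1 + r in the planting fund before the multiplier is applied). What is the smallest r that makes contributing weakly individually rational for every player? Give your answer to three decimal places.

0.290

With matching at rate r, one contributed unit becomes (1 + r) in the planting fund and returns 6.2 × (1 + r) / 8 to the contributor.
Setting this equal to 1: 1 + r = 8/6.2 = 1.2903.
So the minimum matching rate is r = 1.2903 − 1 = 0.290.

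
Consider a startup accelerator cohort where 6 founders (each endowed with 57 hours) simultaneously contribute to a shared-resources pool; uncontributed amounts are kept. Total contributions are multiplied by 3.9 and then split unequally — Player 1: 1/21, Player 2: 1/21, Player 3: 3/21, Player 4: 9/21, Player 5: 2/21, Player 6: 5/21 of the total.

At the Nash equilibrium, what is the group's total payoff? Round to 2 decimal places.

507.30 hours

For player j, contributing a unit is worthwhile iff 3.9 × (j's share) ≥ 1, i.e. iff j's share is at least 0.2564.
Player 4 alone (share 9/21) is above the threshold, contributing 57; the remaining 5 contribute 0. Total contributed: 57.
The shared-resources pool pays out 3.9 × 57 = 222.30 in total (split across the unequal shares, but the aggregate is all that matters for the group sum).
The 5 free-riders keep 57 each, adding 285. Group total = 285 + 222.30 = 507.30.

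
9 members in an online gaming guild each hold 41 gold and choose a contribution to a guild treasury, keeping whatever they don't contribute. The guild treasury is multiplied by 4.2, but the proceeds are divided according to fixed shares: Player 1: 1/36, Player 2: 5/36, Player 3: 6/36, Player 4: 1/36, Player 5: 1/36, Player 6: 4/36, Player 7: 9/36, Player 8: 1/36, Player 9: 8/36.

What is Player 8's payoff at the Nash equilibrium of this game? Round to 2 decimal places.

Each unit j contributes comes back to j as 4.2 × (j's share), so j prefers to contribute only if that share exceeds 1/4.2 = 0.2381; otherwise keeping the unit dominates.
Only Player 7 (9/36) clears that bar, contributing 41; the remaining 8 contribute 0. Total contributed: 41.
Player 8 keeps 41 and receives 4.2 × 41 × 1/36 = 4.78 from the guild treasury, for a payoff of 45.78.

45.78 gold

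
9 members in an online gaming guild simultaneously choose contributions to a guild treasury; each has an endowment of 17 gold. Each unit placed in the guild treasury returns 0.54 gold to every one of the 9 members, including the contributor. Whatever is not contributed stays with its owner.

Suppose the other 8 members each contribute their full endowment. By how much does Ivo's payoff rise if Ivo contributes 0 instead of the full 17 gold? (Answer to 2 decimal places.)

7.82 gold

Switching from a contribution of 17 to 0 lets Ivo keep an extra 17 gold, but lowers the guild treasury by 17, which costs Ivo their own share of that drop: 0.54 × 17 = 9.18.
Net gain = 17 − 9.18 = 7.82. The private return per contributed unit (0.54) is below 1, so free-riding is indeed the best response regardless of what the others do.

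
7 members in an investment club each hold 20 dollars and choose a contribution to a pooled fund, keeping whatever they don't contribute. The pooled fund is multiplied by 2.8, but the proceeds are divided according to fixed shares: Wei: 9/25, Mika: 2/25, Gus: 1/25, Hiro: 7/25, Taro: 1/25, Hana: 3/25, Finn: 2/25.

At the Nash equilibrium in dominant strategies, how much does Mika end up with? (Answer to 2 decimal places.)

For player j, contributing a unit is worthwhile iff 2.8 × (j's share) ≥ 1, i.e. iff j's share is at least 0.3571.
The only share above 0.3571 is Wei's 9/25, contributing 20; the remaining 6 contribute 0. Total contributed: 20.
Mika keeps 20 and receives 2.8 × 20 × 2/25 = 4.48 from the pooled fund, for a payoff of 24.48.

24.48 dollars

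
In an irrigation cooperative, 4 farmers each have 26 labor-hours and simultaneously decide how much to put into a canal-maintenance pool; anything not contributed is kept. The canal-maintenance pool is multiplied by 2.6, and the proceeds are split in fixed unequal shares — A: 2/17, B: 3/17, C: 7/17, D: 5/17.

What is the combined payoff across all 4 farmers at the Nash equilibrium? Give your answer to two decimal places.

For player j, contributing a unit is worthwhile iff 2.6 × (j's share) ≥ 1, i.e. iff j's share is at least 0.3846.
C alone (share 7/17) is above the threshold, contributing 26; the remaining 3 contribute 0. Total contributed: 26.
The canal-maintenance pool pays out 2.6 × 26 = 67.60 in total (split across the unequal shares, but the aggregate is all that matters for the group sum).
The 3 free-riders keep 26 each, adding 78. Group total = 78 + 67.60 = 145.60.

145.60 labor-hours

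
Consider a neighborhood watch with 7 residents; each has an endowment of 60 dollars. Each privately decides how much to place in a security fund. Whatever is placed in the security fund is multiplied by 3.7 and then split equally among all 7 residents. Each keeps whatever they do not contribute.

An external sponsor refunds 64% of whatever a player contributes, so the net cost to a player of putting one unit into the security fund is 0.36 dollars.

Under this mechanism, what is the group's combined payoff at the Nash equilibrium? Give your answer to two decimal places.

With the mechanism, a contributed unit returns (3.7/7) / 0.36 = 1.4683 per unit of net cost to the contributor — now above 1 — so contributing fully is weakly dominant for every player.
At the Nash equilibrium everyone contributes 60. Group total payoff = 7 × (60 × 0.64 + 3.7 × 60) = 1822.80.

1822.80 dollars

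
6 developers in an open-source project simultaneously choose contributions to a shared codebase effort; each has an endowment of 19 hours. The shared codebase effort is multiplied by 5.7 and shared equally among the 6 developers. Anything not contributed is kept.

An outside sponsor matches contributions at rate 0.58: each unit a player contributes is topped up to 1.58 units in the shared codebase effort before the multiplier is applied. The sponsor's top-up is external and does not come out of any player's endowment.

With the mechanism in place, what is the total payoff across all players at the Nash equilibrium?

1026.68 hours

Under the mechanism each unit contributed yields 5.7 × 1.58 / 6 = 1.5010 back to its contributor per unit of net cost, which exceeds 1, making full contribution the dominant choice for everyone.
At the Nash equilibrium everyone contributes 19. Group total payoff = 5.7 × 1.58 × 114 = 1026.68.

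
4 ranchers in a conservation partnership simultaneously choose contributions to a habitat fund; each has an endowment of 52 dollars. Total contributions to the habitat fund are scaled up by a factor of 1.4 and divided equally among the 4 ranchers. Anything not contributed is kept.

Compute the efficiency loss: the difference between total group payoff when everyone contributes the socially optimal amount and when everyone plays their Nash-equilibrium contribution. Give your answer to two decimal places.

Each contributed unit returns 1.4/4 = 0.3500 to its contributor — below 1 — so contributing 0 is dominant for every player. At the Nash equilibrium everyone keeps their 52, and the group total is 4 × 52 = 208.
Each contributed unit returns 1.400 to the group as a whole (0.3500 to each of 4 players), which exceeds 1, so the social optimum is full contribution: group total = 1.400 × 208 = 291.20.
Efficiency loss = 291.20 − 208 = 83.20.

83.20 dollars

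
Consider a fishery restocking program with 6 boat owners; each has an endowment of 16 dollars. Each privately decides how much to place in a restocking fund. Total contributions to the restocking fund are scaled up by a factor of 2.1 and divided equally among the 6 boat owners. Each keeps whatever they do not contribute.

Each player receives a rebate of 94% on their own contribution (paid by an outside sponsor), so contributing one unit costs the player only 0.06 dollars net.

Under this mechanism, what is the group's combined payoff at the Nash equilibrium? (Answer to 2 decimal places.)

291.84 dollars

Under the mechanism each unit contributed yields (2.1/6) / 0.06 = 5.8333 back to its contributor per unit of net cost, which exceeds 1, making full contribution the dominant choice for everyone.
So the Nash equilibrium is full contribution by all 6; the group earns 6 × (16 × 0.94 + 2.1 × 16) = 291.84.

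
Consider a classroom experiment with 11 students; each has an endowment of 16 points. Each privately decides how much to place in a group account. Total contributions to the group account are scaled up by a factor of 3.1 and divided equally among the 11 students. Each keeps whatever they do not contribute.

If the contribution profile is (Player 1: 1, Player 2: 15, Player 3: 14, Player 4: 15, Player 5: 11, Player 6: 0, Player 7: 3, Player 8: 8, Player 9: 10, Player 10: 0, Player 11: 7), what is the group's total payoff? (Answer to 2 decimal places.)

Total contributed: 1 + 15 + 14 + 15 + 11 + 0 + 3 + 8 + 10 + 0 + 7 = 84; total kept: 11 × 16 − 84 = 92.
The group account pays out 3.1 × 84 = 260.40 in aggregate.
Group total = 92 + 260.40 = 352.40.

352.40 points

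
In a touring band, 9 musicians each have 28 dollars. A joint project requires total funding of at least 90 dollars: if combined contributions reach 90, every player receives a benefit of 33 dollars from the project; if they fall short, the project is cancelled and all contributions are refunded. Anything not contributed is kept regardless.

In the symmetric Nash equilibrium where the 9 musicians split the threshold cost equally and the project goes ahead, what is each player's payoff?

Equal share of the threshold: 90/9 = 10.
At this profile no one gains by cutting their contribution: any cut drops the total below 90, the project is cancelled, contributions are refunded, and the deviator ends with 28, which is less than 28 − 10 + 33 = 51. Contributing more than 10 just wastes the excess. So contributing exactly 10 is a best response.
Each player's payoff: 28 − 10 + 33 = 51.

51 dollars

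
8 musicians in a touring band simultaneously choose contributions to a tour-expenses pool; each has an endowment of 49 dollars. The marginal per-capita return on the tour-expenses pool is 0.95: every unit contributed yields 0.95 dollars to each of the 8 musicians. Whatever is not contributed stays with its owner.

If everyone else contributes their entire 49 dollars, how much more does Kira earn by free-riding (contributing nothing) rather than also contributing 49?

Switching from a contribution of 49 to 0 lets Kira keep an extra 49 dollars, but lowers the tour-expenses pool by 49, which costs Kira their own share of that drop: 0.95 × 49 = 46.55.
Net gain = 49 − 46.55 = 2.45. The private return per contributed unit (0.95) is below 1, so free-riding is indeed the best response regardless of what the others do.

2.45 dollars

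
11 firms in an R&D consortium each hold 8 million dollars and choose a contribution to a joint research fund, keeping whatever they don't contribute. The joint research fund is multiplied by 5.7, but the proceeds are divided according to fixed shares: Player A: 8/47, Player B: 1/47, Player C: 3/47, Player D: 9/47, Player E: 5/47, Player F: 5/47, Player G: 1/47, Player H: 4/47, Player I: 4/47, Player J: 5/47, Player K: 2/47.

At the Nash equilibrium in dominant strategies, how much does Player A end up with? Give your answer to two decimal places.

Each unit j contributes comes back to j as 5.7 × (j's share), so j prefers to contribute only if that share exceeds 1/5.7 = 0.1754; otherwise keeping the unit dominates.
Only Player D (9/47) clears that bar, contributing 8; the remaining 10 contribute 0. Total contributed: 8.
Player A keeps 8 and receives 5.7 × 8 × 8/47 = 7.76 from the joint research fund, for a payoff of 15.76.

15.76 million dollars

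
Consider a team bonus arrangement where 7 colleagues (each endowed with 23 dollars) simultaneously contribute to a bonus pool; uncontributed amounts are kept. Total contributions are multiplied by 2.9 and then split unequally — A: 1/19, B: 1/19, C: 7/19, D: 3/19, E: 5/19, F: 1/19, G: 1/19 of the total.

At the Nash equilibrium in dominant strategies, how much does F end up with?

Player j's private return per contributed unit is 2.9 × (j's share). Contributing is weakly dominant for j when that share is at least 1/2.9 = 0.3448, and contributing 0 is dominant otherwise.
C alone (share 7/19) is above the threshold, contributing 23; the remaining 6 contribute 0. Total contributed: 23.
F keeps 23 and receives 2.9 × 23 × 1/19 = 3.51 from the bonus pool, for a payoff of 26.51.

26.51 dollars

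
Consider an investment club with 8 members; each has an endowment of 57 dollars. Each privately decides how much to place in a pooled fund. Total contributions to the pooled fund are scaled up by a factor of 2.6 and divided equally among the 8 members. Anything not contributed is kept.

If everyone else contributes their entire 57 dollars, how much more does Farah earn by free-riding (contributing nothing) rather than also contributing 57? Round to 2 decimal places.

38.48 dollars

Switching from a contribution of 57 to 0 lets Farah keep an extra 57 dollars, but lowers the pooled fund by 57, which costs Farah their own share of that drop: 2.6/8 × 57 = 18.52.
Net gain = 57 − 18.52 = 38.48. The private return per contributed unit (0.3250) is below 1, so free-riding is indeed the best response regardless of what the others do.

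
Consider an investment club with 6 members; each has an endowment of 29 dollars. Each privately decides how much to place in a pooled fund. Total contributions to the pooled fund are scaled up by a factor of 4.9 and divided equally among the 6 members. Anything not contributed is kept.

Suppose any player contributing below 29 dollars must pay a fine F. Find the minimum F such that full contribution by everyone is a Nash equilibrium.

Given the others contribute fully, the best deviation is to contribute 0 (any partial contribution still incurs the fine and gives up units whose private return 0.8167 is below 1).
Deviating from 29 to 0 saves 29 dollars but forfeits the deviator's share of the drop in the pooled fund: 4.9/6 × 29 = 23.68.
So the deviation gain is 29 − 23.68 = 5.32, and the fine must be at least 5.32 dollars to wipe it out.

5.32 dollars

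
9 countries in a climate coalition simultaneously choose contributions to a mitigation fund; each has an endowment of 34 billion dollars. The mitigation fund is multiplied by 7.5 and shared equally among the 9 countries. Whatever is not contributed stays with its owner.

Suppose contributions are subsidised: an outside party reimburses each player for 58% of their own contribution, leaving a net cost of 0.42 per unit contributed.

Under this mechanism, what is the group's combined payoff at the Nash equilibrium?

Under the mechanism each unit contributed yields (7.5/9) / 0.42 = 1.9841 back to its contributor per unit of net cost, which exceeds 1, making full contribution the dominant choice for everyone.
So the Nash equilibrium is full contribution by all 9; the group earns 9 × (34 × 0.58 + 7.5 × 34) = 2472.48.

2472.48 billion dollars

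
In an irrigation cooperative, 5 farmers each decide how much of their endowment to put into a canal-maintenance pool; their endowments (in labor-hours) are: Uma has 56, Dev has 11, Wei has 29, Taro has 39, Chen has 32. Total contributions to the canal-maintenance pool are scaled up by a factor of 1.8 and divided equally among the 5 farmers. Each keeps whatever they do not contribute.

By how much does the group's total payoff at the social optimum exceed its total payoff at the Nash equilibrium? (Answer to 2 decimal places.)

133.60 labor-hours

The private return per contributed unit is 1.8/5 = 0.3600 < 1 for every player regardless of endowment, so the Nash equilibrium is zero contribution and the group total is Σ E_j = 56 + 11 + 29 + 39 + 32 = 167.
Each contributed unit returns 1.800 to the group, so the social optimum is full contribution by everyone: group total = 1.800 × 167 = 300.60.
Efficiency loss = (1.800 − 1) × 167 = 133.60.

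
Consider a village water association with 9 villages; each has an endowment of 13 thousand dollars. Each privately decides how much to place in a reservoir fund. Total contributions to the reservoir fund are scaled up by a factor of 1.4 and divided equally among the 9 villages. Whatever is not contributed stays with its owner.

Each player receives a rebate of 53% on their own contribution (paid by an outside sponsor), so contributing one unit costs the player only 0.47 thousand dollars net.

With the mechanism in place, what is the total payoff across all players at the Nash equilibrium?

With the mechanism, a contributed unit returns (1.4/9) / 0.47 = 0.3310 per unit of net cost — still below 1 — so contributing 0 remains dominant for every player.
At the Nash equilibrium no one contributes; group total payoff = 9 × 13 = 117.

117.00 thousand dollars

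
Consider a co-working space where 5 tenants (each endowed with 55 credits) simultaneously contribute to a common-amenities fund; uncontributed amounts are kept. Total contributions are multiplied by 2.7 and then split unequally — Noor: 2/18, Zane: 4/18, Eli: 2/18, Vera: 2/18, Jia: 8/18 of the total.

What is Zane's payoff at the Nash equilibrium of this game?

88.00 credits

Each unit j contributes comes back to j as 2.7 × (j's share), so j prefers to contribute only if that share exceeds 1/2.7 = 0.3704; otherwise keeping the unit dominates.
The only share above 0.3704 is Jia's 8/18, contributing 55; the remaining 4 contribute 0. Total contributed: 55.
Zane keeps 55 and receives 2.7 × 55 × 4/18 = 33.00 from the common-amenities fund, for a payoff of 88.00.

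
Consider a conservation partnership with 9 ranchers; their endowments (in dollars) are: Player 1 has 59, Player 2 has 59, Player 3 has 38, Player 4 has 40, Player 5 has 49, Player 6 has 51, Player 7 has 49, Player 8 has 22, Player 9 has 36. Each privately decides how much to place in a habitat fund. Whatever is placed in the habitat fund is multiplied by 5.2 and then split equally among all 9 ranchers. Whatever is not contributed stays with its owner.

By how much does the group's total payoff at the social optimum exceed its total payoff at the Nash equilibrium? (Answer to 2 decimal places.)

1692.60 dollars

The private return per contributed unit is 5.2/9 = 0.5778 < 1 for every player regardless of endowment, so the Nash equilibrium is zero contribution and the group total is Σ E_j = 59 + 59 + 38 + 40 + 49 + 51 + 49 + 22 + 36 = 403.
Each contributed unit returns 5.200 to the group, so the social optimum is full contribution by everyone: group total = 5.200 × 403 = 2095.60.
Efficiency loss = (5.200 − 1) × 403 = 1692.60.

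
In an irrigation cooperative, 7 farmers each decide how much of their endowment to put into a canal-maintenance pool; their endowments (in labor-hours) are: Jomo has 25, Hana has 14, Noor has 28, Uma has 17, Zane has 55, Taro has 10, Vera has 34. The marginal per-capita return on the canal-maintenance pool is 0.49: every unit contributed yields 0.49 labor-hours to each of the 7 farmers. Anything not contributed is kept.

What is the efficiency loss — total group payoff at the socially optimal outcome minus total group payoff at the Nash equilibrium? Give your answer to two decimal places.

The private return per contributed unit is 0.49 < 1 for everyone, so the Nash equilibrium is zero contribution and the group total is Σ E_j = 25 + 14 + 28 + 17 + 55 + 10 + 34 = 183.
Each contributed unit returns 3.430 to the group, so the social optimum is full contribution by everyone: group total = 3.430 × 183 = 627.69.
Efficiency loss = (3.430 − 1) × 183 = 444.69.

444.69 labor-hours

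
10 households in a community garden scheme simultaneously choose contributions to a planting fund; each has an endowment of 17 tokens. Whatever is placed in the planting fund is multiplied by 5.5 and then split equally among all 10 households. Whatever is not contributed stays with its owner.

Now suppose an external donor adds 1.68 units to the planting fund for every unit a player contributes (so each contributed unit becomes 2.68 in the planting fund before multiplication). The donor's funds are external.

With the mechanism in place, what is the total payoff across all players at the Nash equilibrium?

The effective private return per unit is now 5.5 × 2.68 / 10 = 1.4740 > 1, so every player's dominant strategy flips to full contribution.
At the Nash equilibrium everyone contributes 17. Group total payoff = 5.5 × 2.68 × 170 = 2505.80.

2505.80 tokens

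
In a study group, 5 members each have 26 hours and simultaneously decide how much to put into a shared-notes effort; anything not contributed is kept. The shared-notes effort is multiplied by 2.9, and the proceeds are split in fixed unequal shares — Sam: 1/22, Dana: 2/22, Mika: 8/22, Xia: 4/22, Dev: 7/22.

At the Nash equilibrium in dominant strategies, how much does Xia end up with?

For player j, contributing a unit is worthwhile iff 2.9 × (j's share) ≥ 1, i.e. iff j's share is at least 0.3448.
Only Mika (8/22) clears that bar, contributing 26; the remaining 4 contribute 0. Total contributed: 26.
Xia keeps 26 and receives 2.9 × 26 × 4/22 = 13.71 from the shared-notes effort, for a payoff of 39.71.

39.71 hours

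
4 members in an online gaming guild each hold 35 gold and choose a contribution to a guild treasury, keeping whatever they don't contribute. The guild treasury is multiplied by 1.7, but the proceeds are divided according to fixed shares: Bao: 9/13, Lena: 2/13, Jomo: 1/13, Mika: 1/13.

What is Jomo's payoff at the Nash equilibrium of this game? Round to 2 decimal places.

Player j's private return per contributed unit is 1.7 × (j's share). Contributing is weakly dominant for j when that share is at least 1/1.7 = 0.5882, and contributing 0 is dominant otherwise.
Bao alone (share 9/13) is above the threshold, contributing 35; the remaining 3 contribute 0. Total contributed: 35.
Jomo keeps 35 and receives 1.7 × 35 × 1/13 = 4.58 from the guild treasury, for a payoff of 39.58.

39.58 gold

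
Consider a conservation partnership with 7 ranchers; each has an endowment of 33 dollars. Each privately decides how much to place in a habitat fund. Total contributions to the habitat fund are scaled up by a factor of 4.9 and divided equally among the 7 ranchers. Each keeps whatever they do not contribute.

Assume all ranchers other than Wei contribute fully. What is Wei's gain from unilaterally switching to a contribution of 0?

9.90 dollars

Switching from a contribution of 33 to 0 lets Wei keep an extra 33 dollars, but lowers the habitat fund by 33, which costs Wei their own share of that drop: 4.9/7 × 33 = 23.10.
Net gain = 33 − 23.10 = 9.90. The private return per contributed unit (0.7000) is below 1, so free-riding is indeed the best response regardless of what the others do.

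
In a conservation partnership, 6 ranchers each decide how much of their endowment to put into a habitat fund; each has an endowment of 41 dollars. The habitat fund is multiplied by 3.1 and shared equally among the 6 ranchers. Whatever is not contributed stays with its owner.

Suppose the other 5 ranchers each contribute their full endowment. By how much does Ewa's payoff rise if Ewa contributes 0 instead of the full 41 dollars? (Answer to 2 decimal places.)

Switching from a contribution of 41 to 0 lets Ewa keep an extra 41 dollars, but lowers the habitat fund by 41, which costs Ewa their own share of that drop: 3.1/6 × 41 = 21.18.
Net gain = 41 − 21.18 = 19.82. The private return per contributed unit (0.5167) is below 1, so free-riding is indeed the best response regardless of what the others do.

19.82 dollars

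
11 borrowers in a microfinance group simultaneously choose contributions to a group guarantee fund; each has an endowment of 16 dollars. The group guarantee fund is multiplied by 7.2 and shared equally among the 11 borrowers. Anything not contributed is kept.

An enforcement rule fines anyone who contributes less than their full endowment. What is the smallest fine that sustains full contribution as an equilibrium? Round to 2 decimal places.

5.53 dollars

Given the others contribute fully, the best deviation is to contribute 0 (any partial contribution still incurs the fine and gives up units whose private return 0.6545 is below 1).
Deviating from 16 to 0 saves 16 dollars but forfeits the deviator's share of the drop in the group guarantee fund: 7.2/11 × 16 = 10.47.
So the deviation gain is 16 − 10.47 = 5.53, and the fine must be at least 5.53 dollars to wipe it out.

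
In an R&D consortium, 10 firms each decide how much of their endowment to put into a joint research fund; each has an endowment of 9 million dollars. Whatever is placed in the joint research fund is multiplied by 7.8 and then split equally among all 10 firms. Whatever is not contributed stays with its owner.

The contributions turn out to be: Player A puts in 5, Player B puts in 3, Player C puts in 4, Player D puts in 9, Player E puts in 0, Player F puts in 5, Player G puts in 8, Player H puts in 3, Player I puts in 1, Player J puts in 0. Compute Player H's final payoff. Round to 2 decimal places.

Total contributed: 5 + 3 + 4 + 9 + 0 + 5 + 8 + 3 + 1 + 0 = 38.
Each receives 7.8 × 38 / 10 = 29.64 from the joint research fund.
Player H keeps 9 − 3 = 6, so Player H's payoff is 6 + 29.64 = 35.64.

35.64 million dollars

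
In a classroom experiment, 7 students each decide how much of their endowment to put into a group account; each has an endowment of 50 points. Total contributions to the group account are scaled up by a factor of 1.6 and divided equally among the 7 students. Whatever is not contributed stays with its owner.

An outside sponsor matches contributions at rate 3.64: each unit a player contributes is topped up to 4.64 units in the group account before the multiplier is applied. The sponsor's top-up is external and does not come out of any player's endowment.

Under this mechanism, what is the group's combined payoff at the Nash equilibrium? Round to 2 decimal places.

2598.40 points

With the mechanism, a contributed unit returns 1.6 × 4.64 / 7 = 1.0606 per unit of net cost to the contributor — now above 1 — so contributing fully is weakly dominant for every player.
At the Nash equilibrium everyone contributes 50. Group total payoff = 1.6 × 4.64 × 350 = 2598.40.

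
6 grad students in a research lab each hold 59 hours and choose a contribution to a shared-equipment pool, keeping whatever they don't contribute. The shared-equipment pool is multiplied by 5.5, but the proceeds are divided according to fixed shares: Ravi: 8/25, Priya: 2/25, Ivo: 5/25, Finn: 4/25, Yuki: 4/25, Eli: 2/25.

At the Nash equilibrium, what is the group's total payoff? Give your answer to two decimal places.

885.00 hours

Each unit j contributes comes back to j as 5.5 × (j's share), so j prefers to contribute only if that share exceeds 1/5.5 = 0.1818; otherwise keeping the unit dominates.
Ravi and Ivo clear that bar, contributing 59 each; the remaining 4 contribute 0. Total contributed: 118.
The shared-equipment pool pays out 5.5 × 118 = 649.00 in total (split across the unequal shares, but the aggregate is all that matters for the group sum).
The 4 free-riders keep 59 each, adding 236. Group total = 236 + 649.00 = 885.00.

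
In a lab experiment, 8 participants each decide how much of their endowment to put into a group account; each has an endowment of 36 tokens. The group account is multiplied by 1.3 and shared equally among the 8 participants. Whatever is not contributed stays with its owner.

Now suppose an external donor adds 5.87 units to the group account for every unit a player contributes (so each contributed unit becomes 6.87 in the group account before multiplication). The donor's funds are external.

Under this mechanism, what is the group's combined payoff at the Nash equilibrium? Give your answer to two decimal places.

2572.13 tokens

Under the mechanism each unit contributed yields 1.3 × 6.87 / 8 = 1.1164 back to its contributor per unit of net cost, which exceeds 1, making full contribution the dominant choice for everyone.
At the Nash equilibrium everyone contributes 36. Group total payoff = 1.3 × 6.87 × 288 = 2572.13.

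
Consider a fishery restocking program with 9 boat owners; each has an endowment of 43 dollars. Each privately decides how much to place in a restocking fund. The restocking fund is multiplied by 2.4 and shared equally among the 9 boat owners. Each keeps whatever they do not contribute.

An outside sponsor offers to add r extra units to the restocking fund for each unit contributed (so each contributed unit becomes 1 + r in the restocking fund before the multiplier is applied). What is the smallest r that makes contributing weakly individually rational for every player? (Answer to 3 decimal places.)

2.750

With matching at rate r, one contributed unit becomes (1 + r) in the restocking fund and returns 2.4 × (1 + r) / 9 to the contributor.
Setting this equal to 1: 1 + r = 9/2.4 = 3.7500.
So the minimum matching rate is r = 3.7500 − 1 = 2.750.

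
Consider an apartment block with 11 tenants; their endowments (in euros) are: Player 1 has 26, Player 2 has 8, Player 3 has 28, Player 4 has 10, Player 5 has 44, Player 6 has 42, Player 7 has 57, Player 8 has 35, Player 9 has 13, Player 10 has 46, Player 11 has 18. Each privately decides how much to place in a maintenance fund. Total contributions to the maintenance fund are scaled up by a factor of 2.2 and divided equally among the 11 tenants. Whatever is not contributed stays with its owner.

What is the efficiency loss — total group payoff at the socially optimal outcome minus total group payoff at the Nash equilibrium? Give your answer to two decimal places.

392.40 euros

The private return per contributed unit is 2.2/11 = 0.2000 < 1 for every player regardless of endowment, so the Nash equilibrium is zero contribution and the group total is Σ E_j = 26 + 8 + 28 + 10 + 44 + 42 + 57 + 35 + 13 + 46 + 18 = 327.
Each contributed unit returns 2.200 to the group, so the social optimum is full contribution by everyone: group total = 2.200 × 327 = 719.40.
Efficiency loss = (2.200 − 1) × 327 = 392.40.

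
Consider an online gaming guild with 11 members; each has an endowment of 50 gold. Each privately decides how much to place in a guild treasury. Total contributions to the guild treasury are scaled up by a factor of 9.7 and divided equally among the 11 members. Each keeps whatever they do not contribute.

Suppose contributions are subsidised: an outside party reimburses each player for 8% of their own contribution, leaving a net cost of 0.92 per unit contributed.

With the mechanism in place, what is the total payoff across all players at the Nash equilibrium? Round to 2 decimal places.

With the mechanism, a contributed unit returns (9.7/11) / 0.92 = 0.9585 per unit of net cost — still below 1 — so contributing 0 remains dominant for every player.
Everyone keeps their endowment and the group total is 11 × 50 = 550.

550.00 gold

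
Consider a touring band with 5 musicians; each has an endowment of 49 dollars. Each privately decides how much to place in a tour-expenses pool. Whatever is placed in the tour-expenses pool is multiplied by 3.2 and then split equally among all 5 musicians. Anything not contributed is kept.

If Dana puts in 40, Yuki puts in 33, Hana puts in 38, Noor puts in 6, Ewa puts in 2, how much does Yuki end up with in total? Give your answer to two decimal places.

Total contributed: 40 + 33 + 38 + 6 + 2 = 119.
Each receives 3.2 × 119 / 5 = 76.16 from the tour-expenses pool.
Yuki keeps 49 − 33 = 16, so Yuki's payoff is 16 + 76.16 = 92.16.

92.16 dollars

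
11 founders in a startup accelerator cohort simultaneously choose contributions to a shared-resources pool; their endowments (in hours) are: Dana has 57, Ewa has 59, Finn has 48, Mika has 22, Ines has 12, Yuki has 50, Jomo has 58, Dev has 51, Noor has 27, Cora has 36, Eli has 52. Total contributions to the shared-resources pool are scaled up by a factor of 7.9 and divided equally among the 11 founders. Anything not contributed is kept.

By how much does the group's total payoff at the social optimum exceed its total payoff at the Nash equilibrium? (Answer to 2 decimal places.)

The private return per contributed unit is 7.9/11 = 0.7182 < 1 for every player regardless of endowment, so the Nash equilibrium is zero contribution and the group total is Σ E_j = 57 + 59 + 48 + 22 + 12 + 50 + 58 + 51 + 27 + 36 + 52 = 472.
Each contributed unit returns 7.900 to the group, so the social optimum is full contribution by everyone: group total = 7.900 × 472 = 3728.80.
Efficiency loss = (7.900 − 1) × 472 = 3256.80.

3256.80 hours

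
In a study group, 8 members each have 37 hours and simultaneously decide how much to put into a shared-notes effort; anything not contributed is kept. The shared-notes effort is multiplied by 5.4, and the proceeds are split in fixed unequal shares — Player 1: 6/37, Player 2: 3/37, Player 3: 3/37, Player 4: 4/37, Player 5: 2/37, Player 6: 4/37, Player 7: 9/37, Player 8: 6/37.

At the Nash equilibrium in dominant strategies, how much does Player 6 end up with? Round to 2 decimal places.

58.60 hours

Each unit j contributes comes back to j as 5.4 × (j's share), so j prefers to contribute only if that share exceeds 1/5.4 = 0.1852; otherwise keeping the unit dominates.
Only Player 7 (9/37) clears that bar, contributing 37; the remaining 7 contribute 0. Total contributed: 37.
Player 6 keeps 37 and receives 5.4 × 37 × 4/37 = 21.60 from the shared-notes effort, for a payoff of 58.60.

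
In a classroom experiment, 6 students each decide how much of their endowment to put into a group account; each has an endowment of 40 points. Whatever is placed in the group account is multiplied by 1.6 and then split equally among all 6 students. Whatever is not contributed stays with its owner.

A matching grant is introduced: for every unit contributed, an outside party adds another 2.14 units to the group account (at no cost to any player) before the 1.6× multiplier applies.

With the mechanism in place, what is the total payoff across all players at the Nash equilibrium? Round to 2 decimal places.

240.00 points

With the mechanism, a contributed unit returns 1.6 × 3.14 / 6 = 0.8373 per unit of net cost — still below 1 — so contributing 0 remains dominant for every player.
Everyone keeps their endowment and the group total is 6 × 40 = 240.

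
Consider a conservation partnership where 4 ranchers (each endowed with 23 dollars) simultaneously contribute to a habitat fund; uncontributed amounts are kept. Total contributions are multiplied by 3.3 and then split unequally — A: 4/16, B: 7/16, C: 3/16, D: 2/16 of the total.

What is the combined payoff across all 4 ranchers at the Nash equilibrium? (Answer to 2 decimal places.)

144.90 dollars

For player j, contributing a unit is worthwhile iff 3.3 × (j's share) ≥ 1, i.e. iff j's share is at least 0.3030.
The only share above 0.3030 is B's 7/16, contributing 23; the remaining 3 contribute 0. Total contributed: 23.
The habitat fund pays out 3.3 × 23 = 75.90 in total (split across the unequal shares, but the aggregate is all that matters for the group sum).
The 3 free-riders keep 23 each, adding 69. Group total = 69 + 75.90 = 144.90.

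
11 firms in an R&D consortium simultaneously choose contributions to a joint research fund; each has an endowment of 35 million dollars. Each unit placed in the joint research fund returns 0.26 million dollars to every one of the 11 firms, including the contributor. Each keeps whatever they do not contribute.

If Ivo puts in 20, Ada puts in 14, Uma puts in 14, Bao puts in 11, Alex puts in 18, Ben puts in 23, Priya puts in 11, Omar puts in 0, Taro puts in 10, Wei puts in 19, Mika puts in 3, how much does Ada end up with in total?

Total contributed: 20 + 14 + 14 + 11 + 18 + 23 + 11 + 0 + 10 + 19 + 3 = 143.
Each receives 0.26 × 143 = 37.18 from the joint research fund.
Ada keeps 35 − 14 = 21, so Ada's payoff is 21 + 37.18 = 58.18.

58.18 million dollars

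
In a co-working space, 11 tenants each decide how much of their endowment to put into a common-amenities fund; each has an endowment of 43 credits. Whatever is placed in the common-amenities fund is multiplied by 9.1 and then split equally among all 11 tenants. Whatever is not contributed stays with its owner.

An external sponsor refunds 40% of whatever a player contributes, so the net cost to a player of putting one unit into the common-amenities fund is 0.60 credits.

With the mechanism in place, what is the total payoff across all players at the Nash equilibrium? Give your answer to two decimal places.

4493.50 credits

The effective private return per unit is now (9.1/11) / 0.60 = 1.3788 > 1, so every player's dominant strategy flips to full contribution.
So the Nash equilibrium is full contribution by all 11; the group earns 11 × (43 × 0.40 + 9.1 × 43) = 4493.50.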